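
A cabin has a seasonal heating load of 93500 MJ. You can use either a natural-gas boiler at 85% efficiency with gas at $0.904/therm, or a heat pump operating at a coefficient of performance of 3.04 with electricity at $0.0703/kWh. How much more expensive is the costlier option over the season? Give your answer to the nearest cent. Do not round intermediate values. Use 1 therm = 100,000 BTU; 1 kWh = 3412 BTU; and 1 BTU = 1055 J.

Heat load = 93500 MJ = 93,500,000,000 J / 1055 = 88,625,592 BTU
Gas: input = 88,625,592 / 0.85 = 104,265,403 BTU = 1,043 therm → 1,043 × $0.904 = $942.56
Heat pump: 88,625,592 BTU / 3412 = 25,970 kWh heat; / 3.04 = 8,544 kWh in → × $0.0703 = $600.66
Difference = |$942.56 − $600.66| = $341.89

$341.89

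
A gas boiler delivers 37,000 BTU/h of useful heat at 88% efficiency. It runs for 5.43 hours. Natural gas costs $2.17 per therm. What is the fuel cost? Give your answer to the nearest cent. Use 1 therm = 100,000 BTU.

Heat delivered = 37,000 BTU/h × 5.43 h = 200,910 BTU
Gas input = 200,910 / 0.88 = 228,307 BTU
= 228,307 / 100,000 = 2.283 therm
Cost = 2.283 × $2.17/therm = $4.95

$4.95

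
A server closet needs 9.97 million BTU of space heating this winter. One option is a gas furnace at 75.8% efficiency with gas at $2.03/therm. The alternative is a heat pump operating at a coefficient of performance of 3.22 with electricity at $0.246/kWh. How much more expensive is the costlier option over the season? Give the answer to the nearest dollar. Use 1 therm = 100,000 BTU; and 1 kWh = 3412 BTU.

$44

Heat load = 9.97 × 10⁶ BTU = 9,970,000 BTU
Gas: input = 9,970,000 / 0.758 = 13,153,034 BTU = 131.5 therm → 131.5 × $2.03 = $267.01
Heat pump: 9,970,000 BTU / 3412 = 2,922 kWh heat; / 3.22 = 907.5 kWh in → × $0.246 = $223.24
Difference = |$267.01 − $223.24| = $43.77 ≈ $44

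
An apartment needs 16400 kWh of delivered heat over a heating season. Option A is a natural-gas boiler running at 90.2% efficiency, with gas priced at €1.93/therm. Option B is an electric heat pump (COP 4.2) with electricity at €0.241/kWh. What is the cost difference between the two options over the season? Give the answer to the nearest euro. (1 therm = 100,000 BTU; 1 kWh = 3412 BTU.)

Heat load = 16400 kWh × 3412 = 55,956,800 BTU
Gas: input = 55,956,800 / 0.902 = 62,036,364 BTU = 620.4 therm → 620.4 × €1.93 = €1,197.30
Heat pump: 55,956,800 BTU / 3412 = 16,400 kWh heat; / 4.2 = 3,905 kWh in → × €0.241 = €941.05
Difference = |€1,197.30 − €941.05| = €256.25 ≈ €256

€256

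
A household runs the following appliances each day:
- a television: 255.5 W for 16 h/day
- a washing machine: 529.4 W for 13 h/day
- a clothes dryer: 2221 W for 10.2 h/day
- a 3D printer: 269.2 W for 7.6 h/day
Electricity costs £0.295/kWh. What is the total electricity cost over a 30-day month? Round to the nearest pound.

£316

television: 255.5 W × 16 h × 30 d = 122,640 Wh = 122.6 kWh
washing machine: 529.4 W × 13 h × 30 d = 206,466 Wh = 206.5 kWh
clothes dryer: 2221 W × 10.2 h × 30 d = 679,626 Wh = 679.6 kWh
3D printer: 269.2 W × 7.6 h × 30 d = 61,378 Wh = 61.38 kWh
Total energy = 122.6 + 206.5 + 679.6 + 61.38 = 1,070 kWh
Cost = 1,070 kWh × £0.295 = £315.68 ≈ £316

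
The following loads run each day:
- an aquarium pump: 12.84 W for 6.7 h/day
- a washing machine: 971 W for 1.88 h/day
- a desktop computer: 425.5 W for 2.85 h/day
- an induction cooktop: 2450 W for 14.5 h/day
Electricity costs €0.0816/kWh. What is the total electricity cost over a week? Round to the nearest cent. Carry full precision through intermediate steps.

aquarium pump: 12.84 W × 6.7 h × 7 d = 602 Wh = 0.6022 kWh
washing machine: 971 W × 1.88 h × 7 d = 12,778 Wh = 12.78 kWh
desktop computer: 425.5 W × 2.85 h × 7 d = 8,489 Wh = 8.489 kWh
induction cooktop: 2450 W × 14.5 h × 7 d = 248,675 Wh = 248.7 kWh
Total energy = 0.6022 + 12.78 + 8.489 + 248.7 = 270.5 kWh
Cost = 270.5 kWh × €0.0816 = €22.08

€22.08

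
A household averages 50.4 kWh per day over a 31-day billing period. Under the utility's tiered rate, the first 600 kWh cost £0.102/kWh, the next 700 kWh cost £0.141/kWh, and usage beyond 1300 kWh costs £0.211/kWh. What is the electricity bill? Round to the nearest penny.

Usage = 50.4 kWh/day × 31 days = 1562.4 kWh
First 600 kWh × £0.102 = £61.20
Next 700 kWh × £0.141 = £98.70
Remaining 262.4 kWh × £0.211 = £55.37
Total = £215.27

£215.27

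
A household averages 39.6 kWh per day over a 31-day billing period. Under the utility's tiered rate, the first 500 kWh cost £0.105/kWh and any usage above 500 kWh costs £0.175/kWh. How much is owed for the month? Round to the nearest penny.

Usage = 39.6 kWh/day × 31 days = 1227.6 kWh
First 500 kWh × £0.105 = £52.50
Remaining 727.6 kWh × £0.175 = £127.33
Total = £179.83

£179.83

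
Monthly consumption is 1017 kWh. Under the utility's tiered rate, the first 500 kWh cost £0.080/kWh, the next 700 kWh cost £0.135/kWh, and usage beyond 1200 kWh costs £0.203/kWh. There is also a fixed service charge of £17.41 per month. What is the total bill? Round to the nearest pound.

£127

First 500 kWh × £0.080 = £40.00
Next 517 kWh × £0.135 = £69.80
Remaining tier: 0 kWh (not reached)
Energy charge = £109.80; + service £17.41 = £127.20 ≈ £127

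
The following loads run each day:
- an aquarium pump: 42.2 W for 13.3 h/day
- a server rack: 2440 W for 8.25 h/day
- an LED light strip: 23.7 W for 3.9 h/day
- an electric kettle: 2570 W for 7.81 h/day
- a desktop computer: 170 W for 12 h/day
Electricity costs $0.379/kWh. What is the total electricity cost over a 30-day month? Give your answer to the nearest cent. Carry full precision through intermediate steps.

$487.72

aquarium pump: 42.2 W × 13.3 h × 30 d = 16,838 Wh = 16.84 kWh
server rack: 2440 W × 8.25 h × 30 d = 603,900 Wh = 603.9 kWh
LED light strip: 23.7 W × 3.9 h × 30 d = 2,773 Wh = 2.773 kWh
electric kettle: 2570 W × 7.81 h × 30 d = 602,151 Wh = 602.2 kWh
desktop computer: 170 W × 12 h × 30 d = 61,200 Wh = 61.2 kWh
Total energy = 16.84 + 603.9 + 2.773 + 602.2 + 61.2 = 1,287 kWh
Cost = 1,287 kWh × $0.379 = $487.72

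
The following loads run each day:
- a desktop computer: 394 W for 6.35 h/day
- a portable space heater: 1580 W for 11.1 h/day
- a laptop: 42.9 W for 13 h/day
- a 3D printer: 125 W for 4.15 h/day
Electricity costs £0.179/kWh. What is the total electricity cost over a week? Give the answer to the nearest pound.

£26

desktop computer: 394 W × 6.35 h × 7 d = 17,513 Wh = 17.51 kWh
portable space heater: 1580 W × 11.1 h × 7 d = 122,766 Wh = 122.8 kWh
laptop: 42.9 W × 13 h × 7 d = 3,904 Wh = 3.904 kWh
3D printer: 125 W × 4.15 h × 7 d = 3,631 Wh = 3.631 kWh
Total energy = 17.51 + 122.8 + 3.904 + 3.631 = 147.8 kWh
Cost = 147.8 kWh × £0.179 = £26.46 ≈ £26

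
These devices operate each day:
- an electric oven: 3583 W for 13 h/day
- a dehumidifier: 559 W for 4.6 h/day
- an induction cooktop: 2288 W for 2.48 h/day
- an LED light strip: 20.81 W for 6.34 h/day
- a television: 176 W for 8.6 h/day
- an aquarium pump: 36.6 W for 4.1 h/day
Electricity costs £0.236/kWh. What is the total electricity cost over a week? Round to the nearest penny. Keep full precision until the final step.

£93.54

electric oven: 3583 W × 13 h × 7 d = 326,053 Wh = 326.1 kWh
dehumidifier: 559 W × 4.6 h × 7 d = 18,000 Wh = 18 kWh
induction cooktop: 2288 W × 2.48 h × 7 d = 39,720 Wh = 39.72 kWh
LED light strip: 20.81 W × 6.34 h × 7 d = 924 Wh = 0.9235 kWh
television: 176 W × 8.6 h × 7 d = 10,595 Wh = 10.6 kWh
aquarium pump: 36.6 W × 4.1 h × 7 d = 1,050 Wh = 1.05 kWh
Total energy = 326.1 + 18 + 39.72 + 0.9235 + 10.6 + 1.05 = 396.3 kWh
Cost = 396.3 kWh × £0.236 = £93.54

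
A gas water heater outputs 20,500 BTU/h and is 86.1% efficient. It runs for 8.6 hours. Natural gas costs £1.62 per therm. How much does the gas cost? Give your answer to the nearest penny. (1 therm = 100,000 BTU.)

Heat delivered = 20,500 BTU/h × 8.6 h = 176,300 BTU
Gas input = 176,300 / 0.861 = 204,762 BTU
= 204,762 / 100,000 = 2.048 therm
Cost = 2.048 × £1.62/therm = £3.32

£3.32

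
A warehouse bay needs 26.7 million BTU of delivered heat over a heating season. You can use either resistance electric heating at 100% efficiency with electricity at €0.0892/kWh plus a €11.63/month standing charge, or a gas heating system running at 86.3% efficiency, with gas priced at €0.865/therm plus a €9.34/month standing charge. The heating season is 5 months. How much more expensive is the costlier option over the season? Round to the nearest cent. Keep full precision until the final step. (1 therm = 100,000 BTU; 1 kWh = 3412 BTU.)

€441.85

Heat load = 26.7 × 10⁶ BTU = 26,700,000 BTU
Gas: input = 26,700,000 / 0.863 = 30,938,586 BTU = 309.4 therm → 309.4 × €0.865 = €267.62; + 5 × €9.34 standing = €314.32
Electric: 26,700,000 BTU / 3412 = 7,825 kWh → × €0.0892 = €698.02; + 5 × €11.63 standing = €756.17
Difference = |€314.32 − €756.17| = €441.85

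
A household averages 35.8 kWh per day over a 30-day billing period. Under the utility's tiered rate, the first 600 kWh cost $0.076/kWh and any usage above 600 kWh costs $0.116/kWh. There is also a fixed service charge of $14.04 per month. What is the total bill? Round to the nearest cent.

Usage = 35.8 kWh/day × 30 days = 1074 kWh
First 600 kWh × $0.076 = $45.60
Remaining 474 kWh × $0.116 = $54.98
Energy charge = $100.58; + service $14.04 = $114.62

$114.62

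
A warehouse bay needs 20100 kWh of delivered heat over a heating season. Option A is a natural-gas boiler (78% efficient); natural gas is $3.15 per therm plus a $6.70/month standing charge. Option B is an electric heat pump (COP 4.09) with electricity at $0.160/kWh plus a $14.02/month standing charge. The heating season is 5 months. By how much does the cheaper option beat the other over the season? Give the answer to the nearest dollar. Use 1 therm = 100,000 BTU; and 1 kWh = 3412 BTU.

Heat load = 20100 kWh × 3412 = 68,581,200 BTU
Gas: input = 68,581,200 / 0.78 = 87,924,615 BTU = 879.2 therm → 879.2 × $3.15 = $2,769.63; + 5 × $6.70 standing = $2,803.13
Heat pump: 68,581,200 BTU / 3412 = 20,100 kWh heat; / 4.09 = 4,914 kWh in → × $0.160 = $786.31; + 5 × $14.02 standing = $856.41
Difference = |$2,803.13 − $856.41| = $1,946.72 ≈ $1947

$1947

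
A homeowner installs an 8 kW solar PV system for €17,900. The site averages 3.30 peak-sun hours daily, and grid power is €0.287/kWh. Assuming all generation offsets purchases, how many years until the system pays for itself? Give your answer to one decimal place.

Daily generation = 8 kW × 3.30 h = 26.4 kWh
Annual generation = 26.4 × 365 = 9636 kWh
Annual savings = 9636 × €0.287 = €2,765.53
Payback = €17,900 / €2,765.53 = 6.47 years

6.5 years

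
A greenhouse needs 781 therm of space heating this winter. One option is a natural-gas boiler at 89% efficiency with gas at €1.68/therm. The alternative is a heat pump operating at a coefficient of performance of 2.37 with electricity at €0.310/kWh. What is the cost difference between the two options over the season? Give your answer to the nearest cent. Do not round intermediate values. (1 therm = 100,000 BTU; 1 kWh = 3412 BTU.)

€1519.78

Heat load = 781 therm × 100,000 = 78,100,000 BTU
Gas: input = 78,100,000 / 0.89 = 87,752,809 BTU = 877.5 therm → 877.5 × €1.68 = €1,474.25
Heat pump: 78,100,000 BTU / 3412 = 22,890 kWh heat; / 2.37 = 9,658 kWh in → × €0.310 = €2,994.02
Difference = |€1,474.25 − €2,994.02| = €1,519.78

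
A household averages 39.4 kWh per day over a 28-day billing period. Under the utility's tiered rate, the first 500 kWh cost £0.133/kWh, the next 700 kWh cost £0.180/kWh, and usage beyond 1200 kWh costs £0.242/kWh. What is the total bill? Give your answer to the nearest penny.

£175.08

Usage = 39.4 kWh/day × 28 days = 1103.2 kWh
First 500 kWh × £0.133 = £66.50
Next 603.2 kWh × £0.180 = £108.58
Remaining tier: 0 kWh (not reached)
Total = £175.08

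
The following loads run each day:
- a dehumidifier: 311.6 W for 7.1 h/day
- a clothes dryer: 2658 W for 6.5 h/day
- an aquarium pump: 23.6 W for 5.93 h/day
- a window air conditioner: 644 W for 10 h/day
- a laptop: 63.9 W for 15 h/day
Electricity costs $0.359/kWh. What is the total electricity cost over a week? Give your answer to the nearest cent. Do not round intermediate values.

dehumidifier: 311.6 W × 7.1 h × 7 d = 15,487 Wh = 15.49 kWh
clothes dryer: 2658 W × 6.5 h × 7 d = 120,939 Wh = 120.9 kWh
aquarium pump: 23.6 W × 5.93 h × 7 d = 980 Wh = 0.9796 kWh
window air conditioner: 644 W × 10 h × 7 d = 45,080 Wh = 45.08 kWh
laptop: 63.9 W × 15 h × 7 d = 6,710 Wh = 6.71 kWh
Total energy = 15.49 + 120.9 + 0.9796 + 45.08 + 6.71 = 189.2 kWh
Cost = 189.2 kWh × $0.359 = $67.92

$67.92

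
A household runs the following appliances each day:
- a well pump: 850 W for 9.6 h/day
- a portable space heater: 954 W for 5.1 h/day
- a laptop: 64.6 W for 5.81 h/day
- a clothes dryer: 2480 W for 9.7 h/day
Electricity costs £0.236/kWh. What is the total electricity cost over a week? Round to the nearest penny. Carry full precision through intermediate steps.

well pump: 850 W × 9.6 h × 7 d = 57,120 Wh = 57.12 kWh
portable space heater: 954 W × 5.1 h × 7 d = 34,058 Wh = 34.06 kWh
laptop: 64.6 W × 5.81 h × 7 d = 2,627 Wh = 2.627 kWh
clothes dryer: 2480 W × 9.7 h × 7 d = 168,392 Wh = 168.4 kWh
Total energy = 57.12 + 34.06 + 2.627 + 168.4 = 262.2 kWh
Cost = 262.2 kWh × £0.236 = £61.88

£61.88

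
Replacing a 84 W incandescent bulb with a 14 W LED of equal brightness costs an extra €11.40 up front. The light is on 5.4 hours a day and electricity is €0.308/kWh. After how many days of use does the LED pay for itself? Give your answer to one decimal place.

97.9 days

Power saved = 84 − 14 = 70 W
Daily energy saved = 70 W × 5.4 h = 378 Wh = 0.378 kWh
Daily savings = 0.378 × €0.308 = €0.1164
Payback = €11.40 / €0.1164 per day = 97.92 days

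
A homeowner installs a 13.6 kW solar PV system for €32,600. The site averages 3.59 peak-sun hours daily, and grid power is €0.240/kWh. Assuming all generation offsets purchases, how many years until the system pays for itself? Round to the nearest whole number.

Daily generation = 13.6 kW × 3.59 h = 48.82 kWh
Annual generation = 48.82 × 365 = 17821 kWh
Annual savings = 17821 × €0.240 = €4,276.98
Payback = €32,600 / €4,276.98 = 7.62 years

8 years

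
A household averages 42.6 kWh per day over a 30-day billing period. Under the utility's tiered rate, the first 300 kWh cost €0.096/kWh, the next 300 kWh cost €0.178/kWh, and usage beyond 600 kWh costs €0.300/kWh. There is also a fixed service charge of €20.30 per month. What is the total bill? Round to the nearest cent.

€305.90

Usage = 42.6 kWh/day × 30 days = 1278 kWh
First 300 kWh × €0.096 = €28.80
Next 300 kWh × €0.178 = €53.40
Remaining 678 kWh × €0.300 = €203.40
Energy charge = €285.60; + service €20.30 = €305.90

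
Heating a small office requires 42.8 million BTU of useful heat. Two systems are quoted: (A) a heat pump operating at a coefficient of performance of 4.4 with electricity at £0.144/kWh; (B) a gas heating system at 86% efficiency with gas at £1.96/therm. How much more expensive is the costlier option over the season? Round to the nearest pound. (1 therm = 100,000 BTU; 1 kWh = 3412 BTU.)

£565

Heat load = 42.8 × 10⁶ BTU = 42,800,000 BTU
Gas: input = 42,800,000 / 0.86 = 49,767,442 BTU = 497.7 therm → 497.7 × £1.96 = £975.44
Heat pump: 42,800,000 BTU / 3412 = 12,540 kWh heat; / 4.4 = 2,851 kWh in → × £0.144 = £410.53
Difference = |£975.44 − £410.53| = £564.91 ≈ £565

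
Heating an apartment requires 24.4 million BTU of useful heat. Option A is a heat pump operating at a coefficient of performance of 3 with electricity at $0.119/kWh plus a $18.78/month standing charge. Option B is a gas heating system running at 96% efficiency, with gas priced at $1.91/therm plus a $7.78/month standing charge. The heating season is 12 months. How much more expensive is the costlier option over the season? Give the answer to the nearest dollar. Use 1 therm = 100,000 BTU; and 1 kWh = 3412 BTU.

Heat load = 24.4 × 10⁶ BTU = 24,400,000 BTU
Gas: input = 24,400,000 / 0.96 = 25,416,667 BTU = 254.2 therm → 254.2 × $1.91 = $485.46; + 12 × $7.78 standing = $578.82
Heat pump: 24,400,000 BTU / 3412 = 7,151 kWh heat; / 3 = 2,384 kWh in → × $0.119 = $283.67; + 12 × $18.78 standing = $509.03
Difference = |$578.82 − $509.03| = $69.79 ≈ $70

$70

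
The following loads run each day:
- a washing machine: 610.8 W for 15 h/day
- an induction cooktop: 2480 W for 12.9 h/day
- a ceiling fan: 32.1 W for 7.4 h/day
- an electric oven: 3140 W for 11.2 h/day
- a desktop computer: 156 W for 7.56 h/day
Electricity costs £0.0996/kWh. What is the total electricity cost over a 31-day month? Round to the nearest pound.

washing machine: 610.8 W × 15 h × 31 d = 284,022 Wh = 284 kWh
induction cooktop: 2480 W × 12.9 h × 31 d = 991,752 Wh = 991.8 kWh
ceiling fan: 32.1 W × 7.4 h × 31 d = 7,364 Wh = 7.364 kWh
electric oven: 3140 W × 11.2 h × 31 d = 1,090,208 Wh = 1,090 kWh
desktop computer: 156 W × 7.56 h × 31 d = 36,560 Wh = 36.56 kWh
Total energy = 284 + 991.8 + 7.364 + 1,090 + 36.56 = 2,410 kWh
Cost = 2,410 kWh × £0.0996 = £240.03 ≈ £240

£240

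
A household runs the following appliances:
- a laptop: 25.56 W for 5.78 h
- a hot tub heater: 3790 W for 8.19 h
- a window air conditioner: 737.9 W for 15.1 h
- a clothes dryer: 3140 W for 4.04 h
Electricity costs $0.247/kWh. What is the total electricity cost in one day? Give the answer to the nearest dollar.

laptop: 25.56 W × 5.78 h = 148 Wh = 0.1477 kWh
hot tub heater: 3790 W × 8.19 h = 31,040 Wh = 31.04 kWh
window air conditioner: 737.9 W × 15.1 h = 11,142 Wh = 11.14 kWh
clothes dryer: 3140 W × 4.04 h = 12,686 Wh = 12.69 kWh
Total energy = 0.1477 + 31.04 + 11.14 + 12.69 = 55.02 kWh
Cost = 55.02 kWh × $0.247 = $13.59 ≈ $14

$14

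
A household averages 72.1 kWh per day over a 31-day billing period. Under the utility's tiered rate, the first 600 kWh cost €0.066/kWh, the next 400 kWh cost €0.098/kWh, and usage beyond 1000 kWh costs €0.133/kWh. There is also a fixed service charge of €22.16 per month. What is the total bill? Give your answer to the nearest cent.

€265.23

Usage = 72.1 kWh/day × 31 days = 2235.1 kWh
First 600 kWh × €0.066 = €39.60
Next 400 kWh × €0.098 = €39.20
Remaining 1235.1 kWh × €0.133 = €164.27
Energy charge = €243.07; + service €22.16 = €265.23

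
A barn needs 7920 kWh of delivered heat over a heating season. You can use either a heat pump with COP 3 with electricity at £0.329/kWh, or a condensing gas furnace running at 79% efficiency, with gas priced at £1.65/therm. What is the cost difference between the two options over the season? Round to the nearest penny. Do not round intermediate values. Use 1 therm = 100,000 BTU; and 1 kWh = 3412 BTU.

£304.15

Heat load = 7920 kWh × 3412 = 27,023,040 BTU
Gas: input = 27,023,040 / 0.79 = 34,206,380 BTU = 342.1 therm → 342.1 × £1.65 = £564.41
Heat pump: 27,023,040 BTU / 3412 = 7,920 kWh heat; / 3 = 2,640 kWh in → × £0.329 = £868.56
Difference = |£564.41 − £868.56| = £304.15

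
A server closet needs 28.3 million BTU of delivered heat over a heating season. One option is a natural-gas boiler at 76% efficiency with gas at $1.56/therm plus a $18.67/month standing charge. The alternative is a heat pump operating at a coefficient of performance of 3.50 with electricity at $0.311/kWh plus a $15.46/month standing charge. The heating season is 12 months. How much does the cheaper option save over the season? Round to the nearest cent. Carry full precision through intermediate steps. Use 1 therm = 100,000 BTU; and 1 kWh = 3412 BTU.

$117.59

Heat load = 28.3 × 10⁶ BTU = 28,300,000 BTU
Gas: input = 28,300,000 / 0.76 = 37,236,842 BTU = 372.4 therm → 372.4 × $1.56 = $580.89; + 12 × $18.67 standing = $804.93
Heat pump: 28,300,000 BTU / 3412 = 8,294 kWh heat; / 3.50 = 2,370 kWh in → × $0.311 = $737.00; + 12 × $15.46 standing = $922.52
Difference = |$804.93 − $922.52| = $117.59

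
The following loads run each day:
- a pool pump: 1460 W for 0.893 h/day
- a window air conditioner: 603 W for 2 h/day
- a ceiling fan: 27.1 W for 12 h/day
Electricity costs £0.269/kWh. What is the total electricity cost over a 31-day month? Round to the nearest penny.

£23.64

pool pump: 1460 W × 0.893 h × 31 d = 40,417 Wh = 40.42 kWh
window air conditioner: 603 W × 2 h × 31 d = 37,386 Wh = 37.39 kWh
ceiling fan: 27.1 W × 12 h × 31 d = 10,081 Wh = 10.08 kWh
Total energy = 40.42 + 37.39 + 10.08 = 87.88 kWh
Cost = 87.88 kWh × £0.269 = £23.64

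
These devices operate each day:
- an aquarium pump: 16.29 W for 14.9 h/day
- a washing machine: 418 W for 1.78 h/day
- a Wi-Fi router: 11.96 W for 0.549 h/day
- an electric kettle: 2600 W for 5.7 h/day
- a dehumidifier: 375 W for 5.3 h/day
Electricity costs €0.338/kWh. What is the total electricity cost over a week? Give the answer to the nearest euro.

aquarium pump: 16.29 W × 14.9 h × 7 d = 1,699 Wh = 1.699 kWh
washing machine: 418 W × 1.78 h × 7 d = 5,208 Wh = 5.208 kWh
Wi-Fi router: 11.96 W × 0.549 h × 7 d = 46 Wh = 0.04596 kWh
electric kettle: 2600 W × 5.7 h × 7 d = 103,740 Wh = 103.7 kWh
dehumidifier: 375 W × 5.3 h × 7 d = 13,912 Wh = 13.91 kWh
Total energy = 1.699 + 5.208 + 0.04596 + 103.7 + 13.91 = 124.6 kWh
Cost = 124.6 kWh × €0.338 = €42.12 ≈ €42

€42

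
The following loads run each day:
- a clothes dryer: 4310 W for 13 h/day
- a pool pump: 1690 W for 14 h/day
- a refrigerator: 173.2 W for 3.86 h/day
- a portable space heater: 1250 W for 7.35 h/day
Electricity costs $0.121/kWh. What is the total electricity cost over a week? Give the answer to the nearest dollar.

$76

clothes dryer: 4310 W × 13 h × 7 d = 392,210 Wh = 392.2 kWh
pool pump: 1690 W × 14 h × 7 d = 165,620 Wh = 165.6 kWh
refrigerator: 173.2 W × 3.86 h × 7 d = 4,680 Wh = 4.68 kWh
portable space heater: 1250 W × 7.35 h × 7 d = 64,312 Wh = 64.31 kWh
Total energy = 392.2 + 165.6 + 4.68 + 64.31 = 626.8 kWh
Cost = 626.8 kWh × $0.121 = $75.85 ≈ $76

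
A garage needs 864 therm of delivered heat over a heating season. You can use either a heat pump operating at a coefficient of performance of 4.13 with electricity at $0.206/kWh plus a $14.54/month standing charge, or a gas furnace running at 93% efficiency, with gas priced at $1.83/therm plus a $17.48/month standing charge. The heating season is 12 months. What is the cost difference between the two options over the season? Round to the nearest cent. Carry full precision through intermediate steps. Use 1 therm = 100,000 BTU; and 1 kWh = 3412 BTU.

$472.36

Heat load = 864 therm × 100,000 = 86,400,000 BTU
Gas: input = 86,400,000 / 0.93 = 92,903,226 BTU = 929 therm → 929 × $1.83 = $1,700.13; + 12 × $17.48 standing = $1,909.89
Heat pump: 86,400,000 BTU / 3412 = 25,320 kWh heat; / 4.13 = 6,131 kWh in → × $0.206 = $1,263.05; + 12 × $14.54 standing = $1,437.53
Difference = |$1,909.89 − $1,437.53| = $472.36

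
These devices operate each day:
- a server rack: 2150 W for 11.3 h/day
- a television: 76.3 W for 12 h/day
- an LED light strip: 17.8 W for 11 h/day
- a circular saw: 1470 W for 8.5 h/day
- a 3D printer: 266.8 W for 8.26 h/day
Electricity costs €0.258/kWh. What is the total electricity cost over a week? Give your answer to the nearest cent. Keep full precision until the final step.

server rack: 2150 W × 11.3 h × 7 d = 170,065 Wh = 170.1 kWh
television: 76.3 W × 12 h × 7 d = 6,409 Wh = 6.409 kWh
LED light strip: 17.8 W × 11 h × 7 d = 1,371 Wh = 1.371 kWh
circular saw: 1470 W × 8.5 h × 7 d = 87,465 Wh = 87.47 kWh
3D printer: 266.8 W × 8.26 h × 7 d = 15,426 Wh = 15.43 kWh
Total energy = 170.1 + 6.409 + 1.371 + 87.47 + 15.43 = 280.7 kWh
Cost = 280.7 kWh × €0.258 = €72.43

€72.43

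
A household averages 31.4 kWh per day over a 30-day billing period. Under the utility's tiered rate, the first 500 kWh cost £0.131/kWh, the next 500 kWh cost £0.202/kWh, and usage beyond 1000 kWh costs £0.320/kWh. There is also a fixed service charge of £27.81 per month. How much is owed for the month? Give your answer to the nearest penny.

Usage = 31.4 kWh/day × 30 days = 942 kWh
First 500 kWh × £0.131 = £65.50
Next 442 kWh × £0.202 = £89.28
Remaining tier: 0 kWh (not reached)
Energy charge = £154.78; + service £27.81 = £182.59

£182.59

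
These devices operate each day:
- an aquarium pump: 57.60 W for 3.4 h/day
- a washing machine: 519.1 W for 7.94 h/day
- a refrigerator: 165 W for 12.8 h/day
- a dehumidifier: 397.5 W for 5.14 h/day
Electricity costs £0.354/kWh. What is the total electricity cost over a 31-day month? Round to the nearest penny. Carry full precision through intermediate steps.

£92.98

aquarium pump: 57.60 W × 3.4 h × 31 d = 6,071 Wh = 6.071 kWh
washing machine: 519.1 W × 7.94 h × 31 d = 127,771 Wh = 127.8 kWh
refrigerator: 165 W × 12.8 h × 31 d = 65,472 Wh = 65.47 kWh
dehumidifier: 397.5 W × 5.14 h × 31 d = 63,338 Wh = 63.34 kWh
Total energy = 6.071 + 127.8 + 65.47 + 63.34 = 262.7 kWh
Cost = 262.7 kWh × £0.354 = £92.98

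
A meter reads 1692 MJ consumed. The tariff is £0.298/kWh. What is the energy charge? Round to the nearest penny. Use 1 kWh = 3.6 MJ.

£140.06

1692 MJ × (0.27778 kWh/MJ) = 470 kWh
Cost = 470 kWh × £0.298/kWh = £140.06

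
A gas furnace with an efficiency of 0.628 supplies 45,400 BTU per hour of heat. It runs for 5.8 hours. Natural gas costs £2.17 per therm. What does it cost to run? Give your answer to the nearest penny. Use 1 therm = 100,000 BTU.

£9.10

Heat delivered = 45,400 BTU/h × 5.8 h = 263,320 BTU
Gas input = 263,320 / 0.628 = 419,299 BTU
= 419,299 / 100,000 = 4.193 therm
Cost = 4.193 × £2.17/therm = £9.10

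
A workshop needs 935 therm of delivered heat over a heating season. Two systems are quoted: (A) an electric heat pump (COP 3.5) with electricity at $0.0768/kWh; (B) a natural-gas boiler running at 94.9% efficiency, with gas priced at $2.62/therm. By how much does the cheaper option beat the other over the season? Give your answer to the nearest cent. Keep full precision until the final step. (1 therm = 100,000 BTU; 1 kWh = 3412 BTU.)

$1980.04

Heat load = 935 therm × 100,000 = 93,500,000 BTU
Gas: input = 93,500,000 / 0.949 = 98,524,763 BTU = 985.2 therm → 985.2 × $2.62 = $2,581.35
Heat pump: 93,500,000 BTU / 3412 = 27,400 kWh heat; / 3.5 = 7,830 kWh in → × $0.0768 = $601.31
Difference = |$2,581.35 − $601.31| = $1,980.04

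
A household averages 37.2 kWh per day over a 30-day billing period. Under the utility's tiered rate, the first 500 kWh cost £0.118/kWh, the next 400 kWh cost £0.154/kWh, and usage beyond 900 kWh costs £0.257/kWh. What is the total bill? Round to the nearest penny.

£176.11

Usage = 37.2 kWh/day × 30 days = 1116 kWh
First 500 kWh × £0.118 = £59.00
Next 400 kWh × £0.154 = £61.60
Remaining 216 kWh × £0.257 = £55.51
Total = £176.11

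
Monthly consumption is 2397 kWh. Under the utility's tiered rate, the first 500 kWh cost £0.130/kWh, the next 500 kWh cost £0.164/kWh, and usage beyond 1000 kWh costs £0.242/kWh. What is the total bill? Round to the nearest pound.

£485

First 500 kWh × £0.130 = £65.00
Next 500 kWh × £0.164 = £82.00
Remaining 1397 kWh × £0.242 = £338.07
Total = £485.07 ≈ £485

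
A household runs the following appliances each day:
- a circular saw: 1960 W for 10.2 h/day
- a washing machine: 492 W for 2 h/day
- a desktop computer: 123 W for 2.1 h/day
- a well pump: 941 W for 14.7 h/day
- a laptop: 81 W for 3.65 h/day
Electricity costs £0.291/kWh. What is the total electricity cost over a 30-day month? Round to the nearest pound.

£309

circular saw: 1960 W × 10.2 h × 30 d = 599,760 Wh = 599.8 kWh
washing machine: 492 W × 2 h × 30 d = 29,520 Wh = 29.52 kWh
desktop computer: 123 W × 2.1 h × 30 d = 7,749 Wh = 7.749 kWh
well pump: 941 W × 14.7 h × 30 d = 414,981 Wh = 415 kWh
laptop: 81 W × 3.65 h × 30 d = 8,870 Wh = 8.87 kWh
Total energy = 599.8 + 29.52 + 7.749 + 415 + 8.87 = 1,061 kWh
Cost = 1,061 kWh × £0.291 = £308.72 ≈ £309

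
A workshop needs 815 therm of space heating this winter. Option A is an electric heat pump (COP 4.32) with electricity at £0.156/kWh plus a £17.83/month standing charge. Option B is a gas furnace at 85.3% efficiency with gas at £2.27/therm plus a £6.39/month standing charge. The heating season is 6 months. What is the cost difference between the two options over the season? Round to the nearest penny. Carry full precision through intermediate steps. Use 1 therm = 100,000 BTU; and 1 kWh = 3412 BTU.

£1237.67

Heat load = 815 therm × 100,000 = 81,500,000 BTU
Gas: input = 81,500,000 / 0.853 = 95,545,135 BTU = 955.5 therm → 955.5 × £2.27 = £2,168.87; + 6 × £6.39 standing = £2,207.21
Heat pump: 81,500,000 BTU / 3412 = 23,890 kWh heat; / 4.32 = 5,529 kWh in → × £0.156 = £862.56; + 6 × £17.83 standing = £969.54
Difference = |£2,207.21 − £969.54| = £1,237.67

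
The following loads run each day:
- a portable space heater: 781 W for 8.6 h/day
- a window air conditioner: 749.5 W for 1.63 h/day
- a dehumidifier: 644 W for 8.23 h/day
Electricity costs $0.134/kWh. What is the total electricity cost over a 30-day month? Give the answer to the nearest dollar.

$53

portable space heater: 781 W × 8.6 h × 30 d = 201,498 Wh = 201.5 kWh
window air conditioner: 749.5 W × 1.63 h × 30 d = 36,651 Wh = 36.65 kWh
dehumidifier: 644 W × 8.23 h × 30 d = 159,004 Wh = 159 kWh
Total energy = 201.5 + 36.65 + 159 = 397.2 kWh
Cost = 397.2 kWh × $0.134 = $53.22 ≈ $53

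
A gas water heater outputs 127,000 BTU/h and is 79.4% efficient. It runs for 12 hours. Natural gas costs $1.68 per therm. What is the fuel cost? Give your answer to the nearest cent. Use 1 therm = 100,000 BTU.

Heat delivered = 127,000 BTU/h × 12 h = 1,524,000 BTU
Gas input = 1,524,000 / 0.794 = 1,919,395 BTU
= 1,919,395 / 100,000 = 19.19 therm
Cost = 19.19 × $1.68/therm = $32.25

$32.25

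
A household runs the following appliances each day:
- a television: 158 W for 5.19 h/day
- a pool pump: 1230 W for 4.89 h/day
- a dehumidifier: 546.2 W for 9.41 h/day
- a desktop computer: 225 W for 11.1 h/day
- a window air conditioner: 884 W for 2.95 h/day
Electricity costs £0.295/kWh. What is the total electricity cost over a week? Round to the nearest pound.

£35

television: 158 W × 5.19 h × 7 d = 5,740 Wh = 5.74 kWh
pool pump: 1230 W × 4.89 h × 7 d = 42,103 Wh = 42.1 kWh
dehumidifier: 546.2 W × 9.41 h × 7 d = 35,978 Wh = 35.98 kWh
desktop computer: 225 W × 11.1 h × 7 d = 17,482 Wh = 17.48 kWh
window air conditioner: 884 W × 2.95 h × 7 d = 18,255 Wh = 18.25 kWh
Total energy = 5.74 + 42.1 + 35.98 + 17.48 + 18.25 = 119.6 kWh
Cost = 119.6 kWh × £0.295 = £35.27 ≈ £35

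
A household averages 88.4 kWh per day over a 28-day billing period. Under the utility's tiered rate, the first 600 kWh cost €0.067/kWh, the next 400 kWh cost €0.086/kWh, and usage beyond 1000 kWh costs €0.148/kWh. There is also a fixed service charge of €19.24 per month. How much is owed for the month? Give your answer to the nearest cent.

€312.17

Usage = 88.4 kWh/day × 28 days = 2475.2 kWh
First 600 kWh × €0.067 = €40.20
Next 400 kWh × €0.086 = €34.40
Remaining 1475.2 kWh × €0.148 = €218.33
Energy charge = €292.93; + service €19.24 = €312.17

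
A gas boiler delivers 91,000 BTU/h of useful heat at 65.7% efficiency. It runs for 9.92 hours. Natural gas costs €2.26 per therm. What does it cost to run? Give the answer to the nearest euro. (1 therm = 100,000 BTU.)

Heat delivered = 91,000 BTU/h × 9.92 h = 902,720 BTU
Gas input = 902,720 / 0.657 = 1,374,003 BTU
= 1,374,003 / 100,000 = 13.74 therm
Cost = 13.74 × €2.26/therm = €31.05 ≈ €31

€31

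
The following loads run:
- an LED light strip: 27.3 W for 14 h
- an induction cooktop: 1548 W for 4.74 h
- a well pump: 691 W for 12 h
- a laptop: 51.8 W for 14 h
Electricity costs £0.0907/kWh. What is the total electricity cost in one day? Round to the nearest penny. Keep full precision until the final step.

LED light strip: 27.3 W × 14 h = 382 Wh = 0.3822 kWh
induction cooktop: 1548 W × 4.74 h = 7,338 Wh = 7.338 kWh
well pump: 691 W × 12 h = 8,292 Wh = 8.292 kWh
laptop: 51.8 W × 14 h = 725 Wh = 0.7252 kWh
Total energy = 0.3822 + 7.338 + 8.292 + 0.7252 = 16.74 kWh
Cost = 16.74 kWh × £0.0907 = £1.52

£1.52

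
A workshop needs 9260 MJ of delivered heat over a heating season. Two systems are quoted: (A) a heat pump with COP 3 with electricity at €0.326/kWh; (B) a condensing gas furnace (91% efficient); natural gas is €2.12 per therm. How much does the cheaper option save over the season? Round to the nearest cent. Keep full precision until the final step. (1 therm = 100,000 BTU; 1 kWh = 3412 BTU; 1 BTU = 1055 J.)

€75.06

Heat load = 9260 MJ = 9,260,000,000 J / 1055 = 8,777,251 BTU
Gas: input = 8,777,251 / 0.91 = 9,645,331 BTU = 96.45 therm → 96.45 × €2.12 = €204.48
Heat pump: 8,777,251 BTU / 3412 = 2,572 kWh heat; / 3 = 857.5 kWh in → × €0.326 = €279.54
Difference = |€204.48 − €279.54| = €75.06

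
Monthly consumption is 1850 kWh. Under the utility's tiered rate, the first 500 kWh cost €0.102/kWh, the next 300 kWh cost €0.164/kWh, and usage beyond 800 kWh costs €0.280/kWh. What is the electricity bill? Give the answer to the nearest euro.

€394

First 500 kWh × €0.102 = €51.00
Next 300 kWh × €0.164 = €49.20
Remaining 1050 kWh × €0.280 = €294.00
Total = €394.20 ≈ €394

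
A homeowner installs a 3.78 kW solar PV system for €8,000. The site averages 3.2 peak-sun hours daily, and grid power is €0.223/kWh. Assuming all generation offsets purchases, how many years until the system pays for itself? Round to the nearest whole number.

Daily generation = 3.78 kW × 3.2 h = 12.1 kWh
Annual generation = 12.1 × 365 = 4415 kWh
Annual savings = 4415 × €0.223 = €984.55
Payback = €8,000 / €984.55 = 8.13 years

8 years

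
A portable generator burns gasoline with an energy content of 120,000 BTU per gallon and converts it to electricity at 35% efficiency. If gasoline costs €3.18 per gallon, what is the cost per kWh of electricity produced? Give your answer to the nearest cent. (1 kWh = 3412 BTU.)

€0.26

Electrical output per gallon = 120,000 BTU × 0.35 / 3412 BTU/kWh = 12.31 kWh
Cost per kWh = €3.18 / 12.31 kWh = €0.258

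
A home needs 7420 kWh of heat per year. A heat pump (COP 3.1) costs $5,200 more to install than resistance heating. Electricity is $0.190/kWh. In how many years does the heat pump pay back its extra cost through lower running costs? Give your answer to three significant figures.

Resistance: 7420 kWh × $0.190 = $1,409.80/yr
Heat pump: 7420 / 3.1 = 2394 kWh in → × $0.190 = $454.77/yr
Annual savings = $955.03
Payback = $5,200 / $955.03 = 5.44 years

5.44 years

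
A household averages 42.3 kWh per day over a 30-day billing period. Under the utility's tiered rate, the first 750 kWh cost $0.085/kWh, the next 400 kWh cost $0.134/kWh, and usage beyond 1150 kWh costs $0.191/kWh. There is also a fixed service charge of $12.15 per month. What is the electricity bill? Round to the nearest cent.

$152.23

Usage = 42.3 kWh/day × 30 days = 1269 kWh
First 750 kWh × $0.085 = $63.75
Next 400 kWh × $0.134 = $53.60
Remaining 119 kWh × $0.191 = $22.73
Energy charge = $140.08; + service $12.15 = $152.23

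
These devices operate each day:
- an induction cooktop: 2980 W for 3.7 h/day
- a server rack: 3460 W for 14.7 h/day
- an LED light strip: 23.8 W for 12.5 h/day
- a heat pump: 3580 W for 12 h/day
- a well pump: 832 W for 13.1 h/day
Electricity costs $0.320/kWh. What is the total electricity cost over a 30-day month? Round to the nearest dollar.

induction cooktop: 2980 W × 3.7 h × 30 d = 330,780 Wh = 330.8 kWh
server rack: 3460 W × 14.7 h × 30 d = 1,525,860 Wh = 1,526 kWh
LED light strip: 23.8 W × 12.5 h × 30 d = 8,925 Wh = 8.925 kWh
heat pump: 3580 W × 12 h × 30 d = 1,288,800 Wh = 1,289 kWh
well pump: 832 W × 13.1 h × 30 d = 326,976 Wh = 327 kWh
Total energy = 330.8 + 1,526 + 8.925 + 1,289 + 327 = 3,481 kWh
Cost = 3,481 kWh × $0.320 = $1,114.03 ≈ $1114

$1114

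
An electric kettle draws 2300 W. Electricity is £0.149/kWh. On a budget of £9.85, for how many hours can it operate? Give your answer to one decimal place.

Energy budget = £9.85 / £0.149 per kWh = 66.11 kWh = 66,107 Wh
Runtime = 66,107 Wh / 2300 W = 28.74 h

28.7 h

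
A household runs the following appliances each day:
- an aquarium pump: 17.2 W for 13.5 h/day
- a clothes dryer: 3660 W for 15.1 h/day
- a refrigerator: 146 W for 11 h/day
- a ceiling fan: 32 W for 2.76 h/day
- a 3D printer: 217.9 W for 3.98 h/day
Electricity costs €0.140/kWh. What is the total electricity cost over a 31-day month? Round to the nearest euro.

aquarium pump: 17.2 W × 13.5 h × 31 d = 7,198 Wh = 7.198 kWh
clothes dryer: 3660 W × 15.1 h × 31 d = 1,713,246 Wh = 1,713 kWh
refrigerator: 146 W × 11 h × 31 d = 49,786 Wh = 49.79 kWh
ceiling fan: 32 W × 2.76 h × 31 d = 2,738 Wh = 2.738 kWh
3D printer: 217.9 W × 3.98 h × 31 d = 26,885 Wh = 26.88 kWh
Total energy = 7.198 + 1,713 + 49.79 + 2.738 + 26.88 = 1,800 kWh
Cost = 1,800 kWh × €0.140 = €251.98 ≈ €252

€252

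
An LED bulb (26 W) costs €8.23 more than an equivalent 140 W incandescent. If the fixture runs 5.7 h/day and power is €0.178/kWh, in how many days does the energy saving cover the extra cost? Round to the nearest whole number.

71 days

Power saved = 140 − 26 = 114 W
Daily energy saved = 114 W × 5.7 h = 649.8 Wh = 0.6498 kWh
Daily savings = 0.6498 × €0.178 = €0.1157
Payback = €8.23 / €0.1157 per day = 71.15 days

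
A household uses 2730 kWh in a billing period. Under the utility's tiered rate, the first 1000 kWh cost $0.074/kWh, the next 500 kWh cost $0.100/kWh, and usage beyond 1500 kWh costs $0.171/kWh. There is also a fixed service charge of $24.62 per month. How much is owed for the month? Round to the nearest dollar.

$359

First 1000 kWh × $0.074 = $74.00
Next 500 kWh × $0.100 = $50.00
Remaining 1230 kWh × $0.171 = $210.33
Energy charge = $334.33; + service $24.62 = $358.95 ≈ $359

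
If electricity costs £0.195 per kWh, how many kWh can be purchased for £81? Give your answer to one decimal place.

415.4 kWh

£81 / £0.195 per kWh = 415.4 kWh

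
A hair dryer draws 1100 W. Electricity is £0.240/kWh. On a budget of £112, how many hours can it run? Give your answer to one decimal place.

424.2 h

Energy budget = £112 / £0.240 per kWh = 466.7 kWh = 466,667 Wh
Runtime = 466,667 Wh / 1100 W = 424.2 h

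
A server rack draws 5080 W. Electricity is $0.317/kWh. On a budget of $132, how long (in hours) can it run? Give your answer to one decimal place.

Energy budget = $132 / $0.317 per kWh = 416.4 kWh = 416,404 Wh
Runtime = 416,404 Wh / 5080 W = 81.97 h

82.0 h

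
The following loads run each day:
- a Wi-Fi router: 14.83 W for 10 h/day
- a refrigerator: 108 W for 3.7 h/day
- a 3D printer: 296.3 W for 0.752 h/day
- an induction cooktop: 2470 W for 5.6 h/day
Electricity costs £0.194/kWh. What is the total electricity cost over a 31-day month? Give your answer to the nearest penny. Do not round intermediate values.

£87.82

Wi-Fi router: 14.83 W × 10 h × 31 d = 4,597 Wh = 4.597 kWh
refrigerator: 108 W × 3.7 h × 31 d = 12,388 Wh = 12.39 kWh
3D printer: 296.3 W × 0.752 h × 31 d = 6,907 Wh = 6.907 kWh
induction cooktop: 2470 W × 5.6 h × 31 d = 428,792 Wh = 428.8 kWh
Total energy = 4.597 + 12.39 + 6.907 + 428.8 = 452.7 kWh
Cost = 452.7 kWh × £0.194 = £87.82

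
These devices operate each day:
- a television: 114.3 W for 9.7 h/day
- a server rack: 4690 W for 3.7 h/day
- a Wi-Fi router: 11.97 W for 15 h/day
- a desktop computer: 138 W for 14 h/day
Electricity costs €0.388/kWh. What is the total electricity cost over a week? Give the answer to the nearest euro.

television: 114.3 W × 9.7 h × 7 d = 7,761 Wh = 7.761 kWh
server rack: 4690 W × 3.7 h × 7 d = 121,471 Wh = 121.5 kWh
Wi-Fi router: 11.97 W × 15 h × 7 d = 1,257 Wh = 1.257 kWh
desktop computer: 138 W × 14 h × 7 d = 13,524 Wh = 13.52 kWh
Total energy = 7.761 + 121.5 + 1.257 + 13.52 = 144 kWh
Cost = 144 kWh × €0.388 = €55.88 ≈ €56

€56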